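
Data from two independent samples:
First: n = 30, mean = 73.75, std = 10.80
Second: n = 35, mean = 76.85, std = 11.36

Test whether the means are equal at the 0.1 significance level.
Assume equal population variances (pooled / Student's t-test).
Student's two-sample t-test (equal variances):
H₀: μ₁ = μ₂
H₁: μ₁ ≠ μ₂
df = n₁ + n₂ - 2 = 63
Pooled variance s_p² = [(n₁-1)s₁² + (n₂-1)s₂²] / (n₁ + n₂ - 2) = [(29)(10.80²) + (34)(11.36²)] / 63 = 123.3372
SE = √(s_p²(1/n₁ + 1/n₂)) = √(123.3372 × (1/30 + 1/35)) = 2.7632
t = (x̄₁ - x̄₂) / SE = (73.75 - 76.85) / 2.7632 = -3.10 / 2.7632 = -1.122
p-value = 0.2662

Since p-value > α = 0.1, we fail to reject H₀.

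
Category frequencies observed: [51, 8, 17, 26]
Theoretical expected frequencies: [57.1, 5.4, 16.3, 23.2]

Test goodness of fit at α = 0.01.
Chi-square goodness of fit test:
H₀: observed counts match expected distribution
H₁: observed counts differ from expected distribution
df = k - 1 = 3
χ² = Σ(O - E)²/E
   = (51 - 57.1)²/57.1 + (8 - 5.4)²/5.4 + (17 - 16.3)²/16.3 + (26 - 23.2)²/23.2
   = 0.652 + 1.252 + 0.030 + 0.338
   = 2.27
p-value = 0.5180

Since p-value > α = 0.01, we fail to reject H₀.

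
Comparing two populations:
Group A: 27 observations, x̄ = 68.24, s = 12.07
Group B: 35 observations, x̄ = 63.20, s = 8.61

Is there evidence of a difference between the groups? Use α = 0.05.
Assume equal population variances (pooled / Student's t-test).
Student's two-sample t-test (equal variances):
H₀: μ₁ = μ₂
H₁: μ₁ ≠ μ₂
df = n₁ + n₂ - 2 = 60
Pooled variance s_p² = [(n₁-1)s₁² + (n₂-1)s₂²] / (n₁ + n₂ - 2) = [(26)(12.07²) + (34)(8.61²)] / 60 = 105.1383
SE = √(s_p²(1/n₁ + 1/n₂)) = √(105.1383 × (1/27 + 1/35)) = 2.6264
t = (x̄₁ - x̄₂) / SE = (68.24 - 63.20) / 2.6264 = 5.04 / 2.6264 = 1.919
p-value = 0.0597

Since p-value > α = 0.05, we fail to reject H₀.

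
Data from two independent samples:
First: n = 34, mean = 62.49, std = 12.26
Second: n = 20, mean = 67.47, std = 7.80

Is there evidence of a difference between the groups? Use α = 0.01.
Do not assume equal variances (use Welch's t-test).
Welch's two-sample t-test:
H₀: μ₁ = μ₂
H₁: μ₁ ≠ μ₂
s₁²/n₁ = 12.26²/34 = 4.4208,  s₂²/n₂ = 7.80²/20 = 3.0420
SE = √(s₁²/n₁ + s₂²/n₂) = √(4.4208 + 3.0420) = 2.7318
df (Welch-Satterthwaite) = (s₁²/n₁ + s₂²/n₂)² / [(s₁²/n₁)²/(n₁-1) + (s₂²/n₂)²/(n₂-1)] ≈ 51.60
t = (x̄₁ - x̄₂) / SE = (62.49 - 67.47) / 2.7318 = -4.98 / 2.7318 = -1.823
p-value = 0.0741

Since p-value > α = 0.01, we fail to reject H₀.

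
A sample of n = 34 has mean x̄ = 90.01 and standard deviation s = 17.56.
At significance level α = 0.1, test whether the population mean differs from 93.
One-sample t-test:
H₀: μ = 93
H₁: μ ≠ 93
df = n - 1 = 33
t = (x̄ - μ₀) / (s/√n) = (90.01 - 93) / (17.56/√34) = -0.993
p-value = 0.3280

Since p-value > α = 0.1, we fail to reject H₀.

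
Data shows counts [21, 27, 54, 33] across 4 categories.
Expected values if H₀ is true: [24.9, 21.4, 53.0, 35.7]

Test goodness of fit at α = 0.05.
Chi-square goodness of fit test:
H₀: observed counts match expected distribution
H₁: observed counts differ from expected distribution
df = k - 1 = 3
χ² = Σ(O - E)²/E
   = (21 - 24.9)²/24.9 + (27 - 21.4)²/21.4 + (54 - 53.0)²/53.0 + (33 - 35.7)²/35.7
   = 0.611 + 1.465 + 0.019 + 0.204
   = 2.30
p-value = 0.5126

Since p-value > α = 0.05, we fail to reject H₀.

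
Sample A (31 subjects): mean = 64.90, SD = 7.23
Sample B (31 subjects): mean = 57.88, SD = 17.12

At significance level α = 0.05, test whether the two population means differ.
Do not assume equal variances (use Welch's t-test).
Welch's two-sample t-test:
H₀: μ₁ = μ₂
H₁: μ₁ ≠ μ₂
s₁²/n₁ = 7.23²/31 = 1.6862,  s₂²/n₂ = 17.12²/31 = 9.4547
SE = √(s₁²/n₁ + s₂²/n₂) = √(1.6862 + 9.4547) = 3.3378
df (Welch-Satterthwaite) = (s₁²/n₁ + s₂²/n₂)² / [(s₁²/n₁)²/(n₁-1) + (s₂²/n₂)²/(n₂-1)] ≈ 40.37
t = (x̄₁ - x̄₂) / SE = (64.90 - 57.88) / 3.3378 = 7.02 / 3.3378 = 2.103
p-value = 0.0417

Since p-value < α = 0.05, we reject H₀.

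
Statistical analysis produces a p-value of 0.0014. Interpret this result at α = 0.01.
Since p = 0.0014 < α = 0.01, reject H₀.
There is sufficient evidence to reject the null hypothesis; the result is statistically significant at the 0.01 level.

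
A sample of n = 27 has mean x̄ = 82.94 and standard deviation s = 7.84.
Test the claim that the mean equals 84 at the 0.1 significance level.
One-sample t-test:
H₀: μ = 84
H₁: μ ≠ 84
df = n - 1 = 26
t = (x̄ - μ₀) / (s/√n) = (82.94 - 84) / (7.84/√27) = -0.703
p-value = 0.4886

Since p-value > α = 0.1, we fail to reject H₀.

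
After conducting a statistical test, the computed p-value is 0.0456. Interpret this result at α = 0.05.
Since p = 0.0456 < α = 0.05, reject H₀.
There is sufficient evidence to reject the null hypothesis; the result is statistically significant at the 0.05 level.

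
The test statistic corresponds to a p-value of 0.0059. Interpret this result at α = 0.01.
Since p = 0.0059 < α = 0.01, reject H₀.
There is sufficient evidence to reject the null hypothesis; the result is statistically significant at the 0.01 level.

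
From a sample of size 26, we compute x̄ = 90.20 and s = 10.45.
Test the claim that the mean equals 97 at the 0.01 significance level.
One-sample t-test:
H₀: μ = 97
H₁: μ ≠ 97
df = n - 1 = 25
t = (x̄ - μ₀) / (s/√n) = (90.20 - 97) / (10.45/√26) = -3.318
p-value = 0.0028

Since p-value < α = 0.01, we reject H₀.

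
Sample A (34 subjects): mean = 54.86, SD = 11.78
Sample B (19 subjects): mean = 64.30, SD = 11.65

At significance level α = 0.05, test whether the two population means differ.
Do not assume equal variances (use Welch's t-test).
Welch's two-sample t-test:
H₀: μ₁ = μ₂
H₁: μ₁ ≠ μ₂
s₁²/n₁ = 11.78²/34 = 4.0814,  s₂²/n₂ = 11.65²/19 = 7.1433
SE = √(s₁²/n₁ + s₂²/n₂) = √(4.0814 + 7.1433) = 3.3503
df (Welch-Satterthwaite) = (s₁²/n₁ + s₂²/n₂)² / [(s₁²/n₁)²/(n₁-1) + (s₂²/n₂)²/(n₂-1)] ≈ 37.73
t = (x̄₁ - x̄₂) / SE = (54.86 - 64.30) / 3.3503 = -9.44 / 3.3503 = -2.818
p-value = 0.0077

Since p-value < α = 0.05, we reject H₀.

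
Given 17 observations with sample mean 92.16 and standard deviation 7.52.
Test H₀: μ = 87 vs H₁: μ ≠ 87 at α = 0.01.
One-sample t-test:
H₀: μ = 87
H₁: μ ≠ 87
df = n - 1 = 16
t = (x̄ - μ₀) / (s/√n) = (92.16 - 87) / (7.52/√17) = 2.829
p-value = 0.0121

Since p-value > α = 0.01, we fail to reject H₀.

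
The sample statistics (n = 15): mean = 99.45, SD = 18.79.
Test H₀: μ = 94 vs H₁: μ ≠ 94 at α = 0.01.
One-sample t-test:
H₀: μ = 94
H₁: μ ≠ 94
df = n - 1 = 14
t = (x̄ - μ₀) / (s/√n) = (99.45 - 94) / (18.79/√15) = 1.123
p-value = 0.2802

Since p-value > α = 0.01, we fail to reject H₀.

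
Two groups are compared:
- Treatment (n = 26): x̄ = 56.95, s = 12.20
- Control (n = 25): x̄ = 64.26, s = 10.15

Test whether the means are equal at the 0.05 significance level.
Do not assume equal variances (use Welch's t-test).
Welch's two-sample t-test:
H₀: μ₁ = μ₂
H₁: μ₁ ≠ μ₂
s₁²/n₁ = 12.20²/26 = 5.7246,  s₂²/n₂ = 10.15²/25 = 4.1209
SE = √(s₁²/n₁ + s₂²/n₂) = √(5.7246 + 4.1209) = 3.1378
df (Welch-Satterthwaite) = (s₁²/n₁ + s₂²/n₂)² / [(s₁²/n₁)²/(n₁-1) + (s₂²/n₂)²/(n₂-1)] ≈ 48.02
t = (x̄₁ - x̄₂) / SE = (56.95 - 64.26) / 3.1378 = -7.31 / 3.1378 = -2.330
p-value = 0.0241

Since p-value < α = 0.05, we reject H₀.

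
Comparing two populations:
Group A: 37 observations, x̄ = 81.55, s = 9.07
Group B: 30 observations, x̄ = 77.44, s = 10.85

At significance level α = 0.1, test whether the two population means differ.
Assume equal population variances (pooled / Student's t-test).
Student's two-sample t-test (equal variances):
H₀: μ₁ = μ₂
H₁: μ₁ ≠ μ₂
df = n₁ + n₂ - 2 = 65
Pooled variance s_p² = [(n₁-1)s₁² + (n₂-1)s₂²] / (n₁ + n₂ - 2) = [(36)(9.07²) + (29)(10.85²)] / 65 = 98.0844
SE = √(s_p²(1/n₁ + 1/n₂)) = √(98.0844 × (1/37 + 1/30)) = 2.4332
t = (x̄₁ - x̄₂) / SE = (81.55 - 77.44) / 2.4332 = 4.11 / 2.4332 = 1.689
p-value = 0.0960

Since p-value < α = 0.1, we reject H₀.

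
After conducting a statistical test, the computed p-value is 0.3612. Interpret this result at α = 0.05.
Since p = 0.3612 > α = 0.05, fail to reject H₀.
There is insufficient evidence to reject the null hypothesis; the result is not statistically significant at the 0.05 level.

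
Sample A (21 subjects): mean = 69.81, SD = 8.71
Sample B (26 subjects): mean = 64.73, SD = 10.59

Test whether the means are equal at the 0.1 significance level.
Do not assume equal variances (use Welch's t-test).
Welch's two-sample t-test:
H₀: μ₁ = μ₂
H₁: μ₁ ≠ μ₂
s₁²/n₁ = 8.71²/21 = 3.6126,  s₂²/n₂ = 10.59²/26 = 4.3134
SE = √(s₁²/n₁ + s₂²/n₂) = √(3.6126 + 4.3134) = 2.8153
df (Welch-Satterthwaite) = (s₁²/n₁ + s₂²/n₂)² / [(s₁²/n₁)²/(n₁-1) + (s₂²/n₂)²/(n₂-1)] ≈ 44.98
t = (x̄₁ - x̄₂) / SE = (69.81 - 64.73) / 2.8153 = 5.08 / 2.8153 = 1.804
p-value = 0.0779

Since p-value < α = 0.1, we reject H₀.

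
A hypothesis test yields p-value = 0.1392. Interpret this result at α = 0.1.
Since p = 0.1392 > α = 0.1, fail to reject H₀.
There is insufficient evidence to reject the null hypothesis; the result is not statistically significant at the 0.1 level.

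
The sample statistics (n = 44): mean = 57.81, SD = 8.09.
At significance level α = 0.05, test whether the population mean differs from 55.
One-sample t-test:
H₀: μ = 55
H₁: μ ≠ 55
df = n - 1 = 43
t = (x̄ - μ₀) / (s/√n) = (57.81 - 55) / (8.09/√44) = 2.304
p-value = 0.0261

Since p-value < α = 0.05, we reject H₀.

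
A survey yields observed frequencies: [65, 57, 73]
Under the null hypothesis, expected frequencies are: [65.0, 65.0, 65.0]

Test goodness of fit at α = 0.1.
Chi-square goodness of fit test:
H₀: observed counts match expected distribution
H₁: observed counts differ from expected distribution
df = k - 1 = 2
χ² = Σ(O - E)²/E
   = (65 - 65.0)²/65.0 + (57 - 65.0)²/65.0 + (73 - 65.0)²/65.0
   = 0.000 + 0.985 + 0.985
   = 1.97
p-value = 0.3736

Since p-value > α = 0.1, we fail to reject H₀.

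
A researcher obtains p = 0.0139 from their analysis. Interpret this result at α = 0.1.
Since p = 0.0139 < α = 0.1, reject H₀.
There is sufficient evidence to reject the null hypothesis; the result is statistically significant at the 0.1 level.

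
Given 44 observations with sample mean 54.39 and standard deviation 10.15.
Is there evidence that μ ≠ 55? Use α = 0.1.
One-sample t-test:
H₀: μ = 55
H₁: μ ≠ 55
df = n - 1 = 43
t = (x̄ - μ₀) / (s/√n) = (54.39 - 55) / (10.15/√44) = -0.399
p-value = 0.6921

Since p-value > α = 0.1, we fail to reject H₀.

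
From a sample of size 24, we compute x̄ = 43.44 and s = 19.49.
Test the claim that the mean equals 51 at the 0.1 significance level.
One-sample t-test:
H₀: μ = 51
H₁: μ ≠ 51
df = n - 1 = 23
t = (x̄ - μ₀) / (s/√n) = (43.44 - 51) / (19.49/√24) = -1.900
p-value = 0.0700

Since p-value < α = 0.1, we reject H₀.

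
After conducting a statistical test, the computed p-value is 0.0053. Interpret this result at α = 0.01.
Since p = 0.0053 < α = 0.01, reject H₀.
There is sufficient evidence to reject the null hypothesis; the result is statistically significant at the 0.01 level.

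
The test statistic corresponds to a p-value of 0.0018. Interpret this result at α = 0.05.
Since p = 0.0018 < α = 0.05, reject H₀.
There is sufficient evidence to reject the null hypothesis; the result is statistically significant at the 0.05 level.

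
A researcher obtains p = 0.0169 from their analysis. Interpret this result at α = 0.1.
Since p = 0.0169 < α = 0.1, reject H₀.
There is sufficient evidence to reject the null hypothesis; the result is statistically significant at the 0.1 level.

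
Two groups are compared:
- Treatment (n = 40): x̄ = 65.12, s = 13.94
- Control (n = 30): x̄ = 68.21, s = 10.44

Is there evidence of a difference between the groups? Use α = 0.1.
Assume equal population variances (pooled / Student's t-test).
Student's two-sample t-test (equal variances):
H₀: μ₁ = μ₂
H₁: μ₁ ≠ μ₂
df = n₁ + n₂ - 2 = 68
Pooled variance s_p² = [(n₁-1)s₁² + (n₂-1)s₂²] / (n₁ + n₂ - 2) = [(39)(13.94²) + (29)(10.44²)] / 68 = 157.9329
SE = √(s_p²(1/n₁ + 1/n₂)) = √(157.9329 × (1/40 + 1/30)) = 3.0353
t = (x̄₁ - x̄₂) / SE = (65.12 - 68.21) / 3.0353 = -3.09 / 3.0353 = -1.018
p-value = 0.3123

Since p-value > α = 0.1, we fail to reject H₀.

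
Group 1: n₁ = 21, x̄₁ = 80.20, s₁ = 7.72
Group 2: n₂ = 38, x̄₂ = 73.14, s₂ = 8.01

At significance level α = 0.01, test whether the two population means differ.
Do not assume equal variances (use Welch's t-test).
Welch's two-sample t-test:
H₀: μ₁ = μ₂
H₁: μ₁ ≠ μ₂
s₁²/n₁ = 7.72²/21 = 2.8380,  s₂²/n₂ = 8.01²/38 = 1.6884
SE = √(s₁²/n₁ + s₂²/n₂) = √(2.8380 + 1.6884) = 2.1275
df (Welch-Satterthwaite) = (s₁²/n₁ + s₂²/n₂)² / [(s₁²/n₁)²/(n₁-1) + (s₂²/n₂)²/(n₂-1)] ≈ 42.71
t = (x̄₁ - x̄₂) / SE = (80.20 - 73.14) / 2.1275 = 7.06 / 2.1275 = 3.318
p-value = 0.0019

Since p-value < α = 0.01, we reject H₀.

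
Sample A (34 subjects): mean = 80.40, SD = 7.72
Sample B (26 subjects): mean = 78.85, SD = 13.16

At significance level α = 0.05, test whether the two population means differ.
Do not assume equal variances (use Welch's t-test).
Welch's two-sample t-test:
H₀: μ₁ = μ₂
H₁: μ₁ ≠ μ₂
s₁²/n₁ = 7.72²/34 = 1.7529,  s₂²/n₂ = 13.16²/26 = 6.6610
SE = √(s₁²/n₁ + s₂²/n₂) = √(1.7529 + 6.6610) = 2.9007
df (Welch-Satterthwaite) = (s₁²/n₁ + s₂²/n₂)² / [(s₁²/n₁)²/(n₁-1) + (s₂²/n₂)²/(n₂-1)] ≈ 37.90
t = (x̄₁ - x̄₂) / SE = (80.40 - 78.85) / 2.9007 = 1.55 / 2.9007 = 0.534
p-value = 0.5962

Since p-value > α = 0.05, we fail to reject H₀.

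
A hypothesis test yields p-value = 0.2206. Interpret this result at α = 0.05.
Since p = 0.2206 > α = 0.05, fail to reject H₀.
There is insufficient evidence to reject the null hypothesis; the result is not statistically significant at the 0.05 level.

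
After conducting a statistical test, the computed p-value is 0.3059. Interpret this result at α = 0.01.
Since p = 0.3059 > α = 0.01, fail to reject H₀.
There is insufficient evidence to reject the null hypothesis; the result is not statistically significant at the 0.01 level.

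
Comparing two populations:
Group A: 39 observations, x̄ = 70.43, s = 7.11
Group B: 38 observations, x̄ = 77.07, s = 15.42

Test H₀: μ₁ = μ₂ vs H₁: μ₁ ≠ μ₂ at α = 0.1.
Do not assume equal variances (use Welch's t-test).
Welch's two-sample t-test:
H₀: μ₁ = μ₂
H₁: μ₁ ≠ μ₂
s₁²/n₁ = 7.11²/39 = 1.2962,  s₂²/n₂ = 15.42²/38 = 6.2573
SE = √(s₁²/n₁ + s₂²/n₂) = √(1.2962 + 6.2573) = 2.7484
df (Welch-Satterthwaite) = (s₁²/n₁ + s₂²/n₂)² / [(s₁²/n₁)²/(n₁-1) + (s₂²/n₂)²/(n₂-1)] ≈ 51.75
t = (x̄₁ - x̄₂) / SE = (70.43 - 77.07) / 2.7484 = -6.64 / 2.7484 = -2.416
p-value = 0.0193

Since p-value < α = 0.1, we reject H₀.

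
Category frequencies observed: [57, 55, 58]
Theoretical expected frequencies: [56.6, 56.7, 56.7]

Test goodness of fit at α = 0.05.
Chi-square goodness of fit test:
H₀: observed counts match expected distribution
H₁: observed counts differ from expected distribution
df = k - 1 = 2
χ² = Σ(O - E)²/E
   = (57 - 56.6)²/56.6 + (55 - 56.7)²/56.7 + (58 - 56.7)²/56.7
   = 0.003 + 0.051 + 0.030
   = 0.08
p-value = 0.9591

Since p-value > α = 0.05, we fail to reject H₀.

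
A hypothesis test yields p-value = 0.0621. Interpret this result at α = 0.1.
Since p = 0.0621 < α = 0.1, reject H₀.
There is sufficient evidence to reject the null hypothesis; the result is statistically significant at the 0.1 level.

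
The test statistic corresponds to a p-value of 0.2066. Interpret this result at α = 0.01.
Since p = 0.2066 > α = 0.01, fail to reject H₀.
There is insufficient evidence to reject the null hypothesis; the result is not statistically significant at the 0.01 level.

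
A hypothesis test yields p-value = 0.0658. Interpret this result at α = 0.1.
Since p = 0.0658 < α = 0.1, reject H₀.
There is sufficient evidence to reject the null hypothesis; the result is statistically significant at the 0.1 level.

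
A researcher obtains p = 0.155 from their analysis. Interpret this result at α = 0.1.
Since p = 0.155 > α = 0.1, fail to reject H₀.
There is insufficient evidence to reject the null hypothesis; the result is not statistically significant at the 0.1 level.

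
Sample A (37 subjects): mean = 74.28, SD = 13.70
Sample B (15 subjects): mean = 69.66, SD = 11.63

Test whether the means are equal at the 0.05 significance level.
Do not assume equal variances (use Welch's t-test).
Welch's two-sample t-test:
H₀: μ₁ = μ₂
H₁: μ₁ ≠ μ₂
s₁²/n₁ = 13.70²/37 = 5.0727,  s₂²/n₂ = 11.63²/15 = 9.0171
SE = √(s₁²/n₁ + s₂²/n₂) = √(5.0727 + 9.0171) = 3.7536
df (Welch-Satterthwaite) = (s₁²/n₁ + s₂²/n₂)² / [(s₁²/n₁)²/(n₁-1) + (s₂²/n₂)²/(n₂-1)] ≈ 30.44
t = (x̄₁ - x̄₂) / SE = (74.28 - 69.66) / 3.7536 = 4.62 / 3.7536 = 1.231
p-value = 0.2278

Since p-value > α = 0.05, we fail to reject H₀.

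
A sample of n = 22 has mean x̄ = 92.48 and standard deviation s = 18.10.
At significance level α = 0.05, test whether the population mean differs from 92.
One-sample t-test:
H₀: μ = 92
H₁: μ ≠ 92
df = n - 1 = 21
t = (x̄ - μ₀) / (s/√n) = (92.48 - 92) / (18.10/√22) = 0.124
p-value = 0.9022

Since p-value > α = 0.05, we fail to reject H₀.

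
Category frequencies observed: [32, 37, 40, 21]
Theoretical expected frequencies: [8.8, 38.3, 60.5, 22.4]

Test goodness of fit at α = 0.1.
Chi-square goodness of fit test:
H₀: observed counts match expected distribution
H₁: observed counts differ from expected distribution
df = k - 1 = 3
χ² = Σ(O - E)²/E
   = (32 - 8.8)²/8.8 + (37 - 38.3)²/38.3 + (40 - 60.5)²/60.5 + (21 - 22.4)²/22.4
   = 61.164 + 0.044 + 6.946 + 0.087
   = 68.24
p-value < 0.0001

Since p-value < α = 0.1, we reject H₀.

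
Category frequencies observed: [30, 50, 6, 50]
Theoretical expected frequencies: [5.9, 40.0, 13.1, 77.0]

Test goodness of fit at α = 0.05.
Chi-square goodness of fit test:
H₀: observed counts match expected distribution
H₁: observed counts differ from expected distribution
df = k - 1 = 3
χ² = Σ(O - E)²/E
   = (30 - 5.9)²/5.9 + (50 - 40.0)²/40.0 + (6 - 13.1)²/13.1 + (50 - 77.0)²/77.0
   = 98.442 + 2.500 + 3.848 + 9.468
   = 114.26
p-value < 0.0001

Since p-value < α = 0.05, we reject H₀.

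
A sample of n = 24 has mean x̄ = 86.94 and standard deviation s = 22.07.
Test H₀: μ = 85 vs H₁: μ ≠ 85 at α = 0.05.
One-sample t-test:
H₀: μ = 85
H₁: μ ≠ 85
df = n - 1 = 23
t = (x̄ - μ₀) / (s/√n) = (86.94 - 85) / (22.07/√24) = 0.431
p-value = 0.6707

Since p-value > α = 0.05, we fail to reject H₀.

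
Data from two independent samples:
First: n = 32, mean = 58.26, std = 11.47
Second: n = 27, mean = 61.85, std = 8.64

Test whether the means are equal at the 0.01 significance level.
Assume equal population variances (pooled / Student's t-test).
Student's two-sample t-test (equal variances):
H₀: μ₁ = μ₂
H₁: μ₁ ≠ μ₂
df = n₁ + n₂ - 2 = 57
Pooled variance s_p² = [(n₁-1)s₁² + (n₂-1)s₂²] / (n₁ + n₂ - 2) = [(31)(11.47²) + (26)(8.64²)] / 57 = 105.6014
SE = √(s_p²(1/n₁ + 1/n₂)) = √(105.6014 × (1/32 + 1/27)) = 2.6854
t = (x̄₁ - x̄₂) / SE = (58.26 - 61.85) / 2.6854 = -3.59 / 2.6854 = -1.337
p-value = 0.1866

Since p-value > α = 0.01, we fail to reject H₀.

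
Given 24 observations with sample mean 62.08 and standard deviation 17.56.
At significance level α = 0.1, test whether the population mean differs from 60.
One-sample t-test:
H₀: μ = 60
H₁: μ ≠ 60
df = n - 1 = 23
t = (x̄ - μ₀) / (s/√n) = (62.08 - 60) / (17.56/√24) = 0.580
p-value = 0.5674

Since p-value > α = 0.1, we fail to reject H₀.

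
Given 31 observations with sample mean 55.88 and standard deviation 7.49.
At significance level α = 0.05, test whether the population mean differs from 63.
One-sample t-test:
H₀: μ = 63
H₁: μ ≠ 63
df = n - 1 = 30
t = (x̄ - μ₀) / (s/√n) = (55.88 - 63) / (7.49/√31) = -5.293
p-value < 0.0001

Since p-value < α = 0.05, we reject H₀.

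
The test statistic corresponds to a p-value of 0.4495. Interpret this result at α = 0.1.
Since p = 0.4495 > α = 0.1, fail to reject H₀.
There is insufficient evidence to reject the null hypothesis; the result is not statistically significant at the 0.1 level.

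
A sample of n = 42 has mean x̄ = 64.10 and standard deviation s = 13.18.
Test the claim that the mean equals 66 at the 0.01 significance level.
One-sample t-test:
H₀: μ = 66
H₁: μ ≠ 66
df = n - 1 = 41
t = (x̄ - μ₀) / (s/√n) = (64.10 - 66) / (13.18/√42) = -0.934
p-value = 0.3556

Since p-value > α = 0.01, we fail to reject H₀.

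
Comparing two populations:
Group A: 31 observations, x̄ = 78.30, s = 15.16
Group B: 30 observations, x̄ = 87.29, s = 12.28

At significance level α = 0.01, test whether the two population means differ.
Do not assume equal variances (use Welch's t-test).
Welch's two-sample t-test:
H₀: μ₁ = μ₂
H₁: μ₁ ≠ μ₂
s₁²/n₁ = 15.16²/31 = 7.4137,  s₂²/n₂ = 12.28²/30 = 5.0266
SE = √(s₁²/n₁ + s₂²/n₂) = √(7.4137 + 5.0266) = 3.5271
df (Welch-Satterthwaite) = (s₁²/n₁ + s₂²/n₂)² / [(s₁²/n₁)²/(n₁-1) + (s₂²/n₂)²/(n₂-1)] ≈ 57.25
t = (x̄₁ - x̄₂) / SE = (78.30 - 87.29) / 3.5271 = -8.99 / 3.5271 = -2.549
p-value = 0.0135

Since p-value > α = 0.01, we fail to reject H₀.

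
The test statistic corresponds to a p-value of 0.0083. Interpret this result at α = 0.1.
Since p = 0.0083 < α = 0.1, reject H₀.
There is sufficient evidence to reject the null hypothesis; the result is statistically significant at the 0.1 level.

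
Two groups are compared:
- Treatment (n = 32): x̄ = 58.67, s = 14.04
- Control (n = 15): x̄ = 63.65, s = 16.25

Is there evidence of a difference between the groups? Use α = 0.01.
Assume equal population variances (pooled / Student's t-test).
Student's two-sample t-test (equal variances):
H₀: μ₁ = μ₂
H₁: μ₁ ≠ μ₂
df = n₁ + n₂ - 2 = 45
Pooled variance s_p² = [(n₁-1)s₁² + (n₂-1)s₂²] / (n₁ + n₂ - 2) = [(31)(14.04²) + (14)(16.25²)] / 45 = 217.9477
SE = √(s_p²(1/n₁ + 1/n₂)) = √(217.9477 × (1/32 + 1/15)) = 4.6196
t = (x̄₁ - x̄₂) / SE = (58.67 - 63.65) / 4.6196 = -4.98 / 4.6196 = -1.078
p-value = 0.2868

Since p-value > α = 0.01, we fail to reject H₀.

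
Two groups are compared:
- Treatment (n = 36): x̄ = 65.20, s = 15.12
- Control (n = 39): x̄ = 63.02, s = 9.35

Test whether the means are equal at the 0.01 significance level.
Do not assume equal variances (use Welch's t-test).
Welch's two-sample t-test:
H₀: μ₁ = μ₂
H₁: μ₁ ≠ μ₂
s₁²/n₁ = 15.12²/36 = 6.3504,  s₂²/n₂ = 9.35²/39 = 2.2416
SE = √(s₁²/n₁ + s₂²/n₂) = √(6.3504 + 2.2416) = 2.9312
df (Welch-Satterthwaite) = (s₁²/n₁ + s₂²/n₂)² / [(s₁²/n₁)²/(n₁-1) + (s₂²/n₂)²/(n₂-1)] ≈ 57.47
t = (x̄₁ - x̄₂) / SE = (65.20 - 63.02) / 2.9312 = 2.18 / 2.9312 = 0.744
p-value = 0.4601

Since p-value > α = 0.01, we fail to reject H₀.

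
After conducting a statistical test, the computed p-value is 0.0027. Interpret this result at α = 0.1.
Since p = 0.0027 < α = 0.1, reject H₀.
There is sufficient evidence to reject the null hypothesis; the result is statistically significant at the 0.1 level.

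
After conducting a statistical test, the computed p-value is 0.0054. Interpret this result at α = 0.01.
Since p = 0.0054 < α = 0.01, reject H₀.
There is sufficient evidence to reject the null hypothesis; the result is statistically significant at the 0.01 level.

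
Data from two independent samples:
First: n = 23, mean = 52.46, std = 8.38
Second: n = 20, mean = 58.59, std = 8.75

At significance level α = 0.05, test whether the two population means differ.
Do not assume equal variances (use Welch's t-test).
Welch's two-sample t-test:
H₀: μ₁ = μ₂
H₁: μ₁ ≠ μ₂
s₁²/n₁ = 8.38²/23 = 3.0532,  s₂²/n₂ = 8.75²/20 = 3.8281
SE = √(s₁²/n₁ + s₂²/n₂) = √(3.0532 + 3.8281) = 2.6232
df (Welch-Satterthwaite) = (s₁²/n₁ + s₂²/n₂)² / [(s₁²/n₁)²/(n₁-1) + (s₂²/n₂)²/(n₂-1)] ≈ 39.63
t = (x̄₁ - x̄₂) / SE = (52.46 - 58.59) / 2.6232 = -6.13 / 2.6232 = -2.337
p-value = 0.0246

Since p-value < α = 0.05, we reject H₀.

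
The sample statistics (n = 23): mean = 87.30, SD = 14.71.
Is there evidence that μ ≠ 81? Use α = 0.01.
One-sample t-test:
H₀: μ = 81
H₁: μ ≠ 81
df = n - 1 = 22
t = (x̄ - μ₀) / (s/√n) = (87.30 - 81) / (14.71/√23) = 2.054
p-value = 0.0521

Since p-value > α = 0.01, we fail to reject H₀.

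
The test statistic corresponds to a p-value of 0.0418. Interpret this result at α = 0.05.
Since p = 0.0418 < α = 0.05, reject H₀.
There is sufficient evidence to reject the null hypothesis; the result is statistically significant at the 0.05 level.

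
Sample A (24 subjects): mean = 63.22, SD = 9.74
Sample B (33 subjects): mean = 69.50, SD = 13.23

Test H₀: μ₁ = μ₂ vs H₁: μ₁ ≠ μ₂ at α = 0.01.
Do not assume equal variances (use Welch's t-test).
Welch's two-sample t-test:
H₀: μ₁ = μ₂
H₁: μ₁ ≠ μ₂
s₁²/n₁ = 9.74²/24 = 3.9528,  s₂²/n₂ = 13.23²/33 = 5.3040
SE = √(s₁²/n₁ + s₂²/n₂) = √(3.9528 + 5.3040) = 3.0425
df (Welch-Satterthwaite) = (s₁²/n₁ + s₂²/n₂)² / [(s₁²/n₁)²/(n₁-1) + (s₂²/n₂)²/(n₂-1)] ≈ 54.98
t = (x̄₁ - x̄₂) / SE = (63.22 - 69.50) / 3.0425 = -6.28 / 3.0425 = -2.064
p-value = 0.0437

Since p-value > α = 0.01, we fail to reject H₀.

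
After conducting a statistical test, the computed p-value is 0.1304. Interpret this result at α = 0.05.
Since p = 0.1304 > α = 0.05, fail to reject H₀.
There is insufficient evidence to reject the null hypothesis; the result is not statistically significant at the 0.05 level.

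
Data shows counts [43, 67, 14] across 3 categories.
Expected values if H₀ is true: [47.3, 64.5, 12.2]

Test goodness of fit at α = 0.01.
Chi-square goodness of fit test:
H₀: observed counts match expected distribution
H₁: observed counts differ from expected distribution
df = k - 1 = 2
χ² = Σ(O - E)²/E
   = (43 - 47.3)²/47.3 + (67 - 64.5)²/64.5 + (14 - 12.2)²/12.2
   = 0.391 + 0.097 + 0.266
   = 0.75
p-value = 0.6861

Since p-value > α = 0.01, we fail to reject H₀.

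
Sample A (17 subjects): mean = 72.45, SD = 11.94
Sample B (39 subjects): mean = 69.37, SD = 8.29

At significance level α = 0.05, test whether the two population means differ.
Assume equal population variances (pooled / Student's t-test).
Student's two-sample t-test (equal variances):
H₀: μ₁ = μ₂
H₁: μ₁ ≠ μ₂
df = n₁ + n₂ - 2 = 54
Pooled variance s_p² = [(n₁-1)s₁² + (n₂-1)s₂²] / (n₁ + n₂ - 2) = [(16)(11.94²) + (38)(8.29²)] / 54 = 90.6025
SE = √(s_p²(1/n₁ + 1/n₂)) = √(90.6025 × (1/17 + 1/39)) = 2.7664
t = (x̄₁ - x̄₂) / SE = (72.45 - 69.37) / 2.7664 = 3.08 / 2.7664 = 1.113
p-value = 0.2705

Since p-value > α = 0.05, we fail to reject H₀.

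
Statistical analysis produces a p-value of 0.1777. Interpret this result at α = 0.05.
Since p = 0.1777 > α = 0.05, fail to reject H₀.
There is insufficient evidence to reject the null hypothesis; the result is not statistically significant at the 0.05 level.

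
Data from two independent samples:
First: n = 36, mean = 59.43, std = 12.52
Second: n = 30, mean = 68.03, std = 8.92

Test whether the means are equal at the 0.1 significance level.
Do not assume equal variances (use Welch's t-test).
Welch's two-sample t-test:
H₀: μ₁ = μ₂
H₁: μ₁ ≠ μ₂
s₁²/n₁ = 12.52²/36 = 4.3542,  s₂²/n₂ = 8.92²/30 = 2.6522
SE = √(s₁²/n₁ + s₂²/n₂) = √(4.3542 + 2.6522) = 2.6470
df (Welch-Satterthwaite) = (s₁²/n₁ + s₂²/n₂)² / [(s₁²/n₁)²/(n₁-1) + (s₂²/n₂)²/(n₂-1)] ≈ 62.59
t = (x̄₁ - x̄₂) / SE = (59.43 - 68.03) / 2.6470 = -8.60 / 2.6470 = -3.249
p-value = 0.0019

Since p-value < α = 0.1, we reject H₀.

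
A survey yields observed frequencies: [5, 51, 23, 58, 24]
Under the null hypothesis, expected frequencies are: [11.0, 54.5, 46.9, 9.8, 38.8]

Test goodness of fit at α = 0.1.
Chi-square goodness of fit test:
H₀: observed counts match expected distribution
H₁: observed counts differ from expected distribution
df = k - 1 = 4
χ² = Σ(O - E)²/E
   = (5 - 11.0)²/11.0 + (51 - 54.5)²/54.5 + (23 - 46.9)²/46.9 + (58 - 9.8)²/9.8 + (24 - 38.8)²/38.8
   = 3.273 + 0.225 + 12.179 + 237.065 + 5.645
   = 258.39
p-value < 0.0001

Since p-value < α = 0.1, we reject H₀.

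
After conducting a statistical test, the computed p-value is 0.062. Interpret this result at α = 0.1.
Since p = 0.062 < α = 0.1, reject H₀.
There is sufficient evidence to reject the null hypothesis; the result is statistically significant at the 0.1 level.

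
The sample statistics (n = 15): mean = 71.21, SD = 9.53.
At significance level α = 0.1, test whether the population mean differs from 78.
One-sample t-test:
H₀: μ = 78
H₁: μ ≠ 78
df = n - 1 = 14
t = (x̄ - μ₀) / (s/√n) = (71.21 - 78) / (9.53/√15) = -2.759
p-value = 0.0154

Since p-value < α = 0.1, we reject H₀.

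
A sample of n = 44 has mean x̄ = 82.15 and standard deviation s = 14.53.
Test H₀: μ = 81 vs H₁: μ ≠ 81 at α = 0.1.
One-sample t-test:
H₀: μ = 81
H₁: μ ≠ 81
df = n - 1 = 43
t = (x̄ - μ₀) / (s/√n) = (82.15 - 81) / (14.53/√44) = 0.525
p-value = 0.6023

Since p-value > α = 0.1, we fail to reject H₀.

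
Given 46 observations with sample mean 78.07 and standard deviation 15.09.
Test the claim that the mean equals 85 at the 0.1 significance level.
One-sample t-test:
H₀: μ = 85
H₁: μ ≠ 85
df = n - 1 = 45
t = (x̄ - μ₀) / (s/√n) = (78.07 - 85) / (15.09/√46) = -3.115
p-value = 0.0032

Since p-value < α = 0.1, we reject H₀.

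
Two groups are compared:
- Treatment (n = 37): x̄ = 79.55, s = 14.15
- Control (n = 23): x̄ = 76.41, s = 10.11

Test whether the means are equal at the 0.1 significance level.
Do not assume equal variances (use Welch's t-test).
Welch's two-sample t-test:
H₀: μ₁ = μ₂
H₁: μ₁ ≠ μ₂
s₁²/n₁ = 14.15²/37 = 5.4114,  s₂²/n₂ = 10.11²/23 = 4.4440
SE = √(s₁²/n₁ + s₂²/n₂) = √(5.4114 + 4.4440) = 3.1393
df (Welch-Satterthwaite) = (s₁²/n₁ + s₂²/n₂)² / [(s₁²/n₁)²/(n₁-1) + (s₂²/n₂)²/(n₂-1)] ≈ 56.76
t = (x̄₁ - x̄₂) / SE = (79.55 - 76.41) / 3.1393 = 3.14 / 3.1393 = 1.000
p-value = 0.3215

Since p-value > α = 0.1, we fail to reject H₀.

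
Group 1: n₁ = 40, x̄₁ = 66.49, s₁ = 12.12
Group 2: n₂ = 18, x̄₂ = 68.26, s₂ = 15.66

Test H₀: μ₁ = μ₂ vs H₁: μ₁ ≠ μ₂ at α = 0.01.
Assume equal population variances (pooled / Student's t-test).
Student's two-sample t-test (equal variances):
H₀: μ₁ = μ₂
H₁: μ₁ ≠ μ₂
df = n₁ + n₂ - 2 = 56
Pooled variance s_p² = [(n₁-1)s₁² + (n₂-1)s₂²] / (n₁ + n₂ - 2) = [(39)(12.12²) + (17)(15.66²)] / 56 = 176.7480
SE = √(s_p²(1/n₁ + 1/n₂)) = √(176.7480 × (1/40 + 1/18)) = 3.7733
t = (x̄₁ - x̄₂) / SE = (66.49 - 68.26) / 3.7733 = -1.77 / 3.7733 = -0.469
p-value = 0.6408

Since p-value > α = 0.01, we fail to reject H₀.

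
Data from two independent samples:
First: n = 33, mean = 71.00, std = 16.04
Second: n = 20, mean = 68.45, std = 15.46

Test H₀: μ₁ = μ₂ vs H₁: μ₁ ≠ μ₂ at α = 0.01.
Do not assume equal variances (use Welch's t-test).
Welch's two-sample t-test:
H₀: μ₁ = μ₂
H₁: μ₁ ≠ μ₂
s₁²/n₁ = 16.04²/33 = 7.7964,  s₂²/n₂ = 15.46²/20 = 11.9506
SE = √(s₁²/n₁ + s₂²/n₂) = √(7.7964 + 11.9506) = 4.4438
df (Welch-Satterthwaite) = (s₁²/n₁ + s₂²/n₂)² / [(s₁²/n₁)²/(n₁-1) + (s₂²/n₂)²/(n₂-1)] ≈ 41.41
t = (x̄₁ - x̄₂) / SE = (71.00 - 68.45) / 4.4438 = 2.55 / 4.4438 = 0.574
p-value = 0.5692

Since p-value > α = 0.01, we fail to reject H₀.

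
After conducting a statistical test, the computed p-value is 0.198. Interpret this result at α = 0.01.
Since p = 0.198 > α = 0.01, fail to reject H₀.
There is insufficient evidence to reject the null hypothesis; the result is not statistically significant at the 0.01 level.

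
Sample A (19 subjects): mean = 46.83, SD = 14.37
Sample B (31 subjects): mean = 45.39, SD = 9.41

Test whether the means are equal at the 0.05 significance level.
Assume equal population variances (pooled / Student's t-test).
Student's two-sample t-test (equal variances):
H₀: μ₁ = μ₂
H₁: μ₁ ≠ μ₂
df = n₁ + n₂ - 2 = 48
Pooled variance s_p² = [(n₁-1)s₁² + (n₂-1)s₂²] / (n₁ + n₂ - 2) = [(18)(14.37²) + (30)(9.41²)] / 48 = 132.7789
SE = √(s_p²(1/n₁ + 1/n₂)) = √(132.7789 × (1/19 + 1/31)) = 3.3573
t = (x̄₁ - x̄₂) / SE = (46.83 - 45.39) / 3.3573 = 1.44 / 3.3573 = 0.429
p-value = 0.6699

Since p-value > α = 0.05, we fail to reject H₀.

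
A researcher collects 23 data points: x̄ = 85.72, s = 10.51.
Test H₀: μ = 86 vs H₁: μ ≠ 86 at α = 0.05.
One-sample t-test:
H₀: μ = 86
H₁: μ ≠ 86
df = n - 1 = 22
t = (x̄ - μ₀) / (s/√n) = (85.72 - 86) / (10.51/√23) = -0.128
p-value = 0.8995

Since p-value > α = 0.05, we fail to reject H₀.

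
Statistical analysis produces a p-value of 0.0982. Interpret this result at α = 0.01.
Since p = 0.0982 > α = 0.01, fail to reject H₀.
There is insufficient evidence to reject the null hypothesis; the result is not statistically significant at the 0.01 level.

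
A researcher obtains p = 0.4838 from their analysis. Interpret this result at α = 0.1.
Since p = 0.4838 > α = 0.1, fail to reject H₀.
There is insufficient evidence to reject the null hypothesis; the result is not statistically significant at the 0.1 level.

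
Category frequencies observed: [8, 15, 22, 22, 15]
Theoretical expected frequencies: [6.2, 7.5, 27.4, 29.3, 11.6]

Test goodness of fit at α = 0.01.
Chi-square goodness of fit test:
H₀: observed counts match expected distribution
H₁: observed counts differ from expected distribution
df = k - 1 = 4
χ² = Σ(O - E)²/E
   = (8 - 6.2)²/6.2 + (15 - 7.5)²/7.5 + (22 - 27.4)²/27.4 + (22 - 29.3)²/29.3 + (15 - 11.6)²/11.6
   = 0.523 + 7.500 + 1.064 + 1.819 + 0.997
   = 11.90
p-value = 0.0181

Since p-value > α = 0.01, we fail to reject H₀.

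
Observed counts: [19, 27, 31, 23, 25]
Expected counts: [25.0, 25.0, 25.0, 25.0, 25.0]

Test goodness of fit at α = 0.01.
Chi-square goodness of fit test:
H₀: observed counts match expected distribution
H₁: observed counts differ from expected distribution
df = k - 1 = 4
χ² = Σ(O - E)²/E
   = (19 - 25.0)²/25.0 + (27 - 25.0)²/25.0 + (31 - 25.0)²/25.0 + (23 - 25.0)²/25.0 + (25 - 25.0)²/25.0
   = 1.440 + 0.160 + 1.440 + 0.160 + 0.000
   = 3.20
p-value = 0.5249

Since p-value > α = 0.01, we fail to reject H₀.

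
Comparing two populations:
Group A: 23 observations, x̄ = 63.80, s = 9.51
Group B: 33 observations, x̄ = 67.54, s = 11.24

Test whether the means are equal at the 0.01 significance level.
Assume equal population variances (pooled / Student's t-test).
Student's two-sample t-test (equal variances):
H₀: μ₁ = μ₂
H₁: μ₁ ≠ μ₂
df = n₁ + n₂ - 2 = 54
Pooled variance s_p² = [(n₁-1)s₁² + (n₂-1)s₂²] / (n₁ + n₂ - 2) = [(22)(9.51²) + (32)(11.24²)] / 54 = 111.7127
SE = √(s_p²(1/n₁ + 1/n₂)) = √(111.7127 × (1/23 + 1/33)) = 2.8709
t = (x̄₁ - x̄₂) / SE = (63.80 - 67.54) / 2.8709 = -3.74 / 2.8709 = -1.303
p-value = 0.1982

Since p-value > α = 0.01, we fail to reject H₀.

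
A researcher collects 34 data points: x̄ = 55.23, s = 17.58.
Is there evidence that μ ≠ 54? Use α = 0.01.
One-sample t-test:
H₀: μ = 54
H₁: μ ≠ 54
df = n - 1 = 33
t = (x̄ - μ₀) / (s/√n) = (55.23 - 54) / (17.58/√34) = 0.408
p-value = 0.6859

Since p-value > α = 0.01, we fail to reject H₀.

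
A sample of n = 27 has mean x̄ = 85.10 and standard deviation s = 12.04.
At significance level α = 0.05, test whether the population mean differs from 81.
One-sample t-test:
H₀: μ = 81
H₁: μ ≠ 81
df = n - 1 = 26
t = (x̄ - μ₀) / (s/√n) = (85.10 - 81) / (12.04/√27) = 1.769
p-value = 0.0885

Since p-value > α = 0.05, we fail to reject H₀.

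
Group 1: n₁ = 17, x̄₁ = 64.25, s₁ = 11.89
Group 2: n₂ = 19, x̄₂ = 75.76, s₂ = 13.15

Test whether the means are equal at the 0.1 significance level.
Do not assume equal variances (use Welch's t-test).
Welch's two-sample t-test:
H₀: μ₁ = μ₂
H₁: μ₁ ≠ μ₂
s₁²/n₁ = 11.89²/17 = 8.3160,  s₂²/n₂ = 13.15²/19 = 9.1012
SE = √(s₁²/n₁ + s₂²/n₂) = √(8.3160 + 9.1012) = 4.1734
df (Welch-Satterthwaite) = (s₁²/n₁ + s₂²/n₂)² / [(s₁²/n₁)²/(n₁-1) + (s₂²/n₂)²/(n₂-1)] ≈ 33.99
t = (x̄₁ - x̄₂) / SE = (64.25 - 75.76) / 4.1734 = -11.51 / 4.1734 = -2.758
p-value = 0.0093

Since p-value < α = 0.1, we reject H₀.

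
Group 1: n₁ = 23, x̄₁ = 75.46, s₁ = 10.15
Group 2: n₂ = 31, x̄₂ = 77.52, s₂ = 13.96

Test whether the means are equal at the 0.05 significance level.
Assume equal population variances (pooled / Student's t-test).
Student's two-sample t-test (equal variances):
H₀: μ₁ = μ₂
H₁: μ₁ ≠ μ₂
df = n₁ + n₂ - 2 = 52
Pooled variance s_p² = [(n₁-1)s₁² + (n₂-1)s₂²] / (n₁ + n₂ - 2) = [(22)(10.15²) + (30)(13.96²)] / 52 = 156.0181
SE = √(s_p²(1/n₁ + 1/n₂)) = √(156.0181 × (1/23 + 1/31)) = 3.4375
t = (x̄₁ - x̄₂) / SE = (75.46 - 77.52) / 3.4375 = -2.06 / 3.4375 = -0.599
p-value = 0.5516

Since p-value > α = 0.05, we fail to reject H₀.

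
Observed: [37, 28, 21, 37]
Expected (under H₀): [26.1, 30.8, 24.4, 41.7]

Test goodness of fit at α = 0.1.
Chi-square goodness of fit test:
H₀: observed counts match expected distribution
H₁: observed counts differ from expected distribution
df = k - 1 = 3
χ² = Σ(O - E)²/E
   = (37 - 26.1)²/26.1 + (28 - 30.8)²/30.8 + (21 - 24.4)²/24.4 + (37 - 41.7)²/41.7
   = 4.552 + 0.255 + 0.474 + 0.530
   = 5.81
p-value = 0.1212

Since p-value > α = 0.1, we fail to reject H₀.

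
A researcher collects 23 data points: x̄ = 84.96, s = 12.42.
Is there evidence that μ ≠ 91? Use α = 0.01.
One-sample t-test:
H₀: μ = 91
H₁: μ ≠ 91
df = n - 1 = 22
t = (x̄ - μ₀) / (s/√n) = (84.96 - 91) / (12.42/√23) = -2.332
p-value = 0.0292

Since p-value > α = 0.01, we fail to reject H₀.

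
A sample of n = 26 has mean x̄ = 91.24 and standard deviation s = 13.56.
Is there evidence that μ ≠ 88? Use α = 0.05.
One-sample t-test:
H₀: μ = 88
H₁: μ ≠ 88
df = n - 1 = 25
t = (x̄ - μ₀) / (s/√n) = (91.24 - 88) / (13.56/√26) = 1.218
p-value = 0.2345

Since p-value > α = 0.05, we fail to reject H₀.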